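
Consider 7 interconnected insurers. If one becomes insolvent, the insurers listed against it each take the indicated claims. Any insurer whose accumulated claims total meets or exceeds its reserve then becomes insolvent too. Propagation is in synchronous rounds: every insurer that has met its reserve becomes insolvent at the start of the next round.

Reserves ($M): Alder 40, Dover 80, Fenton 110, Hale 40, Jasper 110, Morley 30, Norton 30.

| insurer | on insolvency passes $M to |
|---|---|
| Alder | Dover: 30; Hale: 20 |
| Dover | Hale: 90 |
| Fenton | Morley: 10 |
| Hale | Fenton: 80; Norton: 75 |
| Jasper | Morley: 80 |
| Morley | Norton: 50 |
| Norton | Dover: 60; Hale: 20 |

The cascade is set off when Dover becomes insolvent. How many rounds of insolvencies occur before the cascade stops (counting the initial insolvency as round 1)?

3

Round 1 — Dover becomes insolvent (initial).
  Hale: +90 → 90 ≥ 40
Round 2 — Hale becomes insolvent.
  Fenton: +80 → 80 < 110
  Norton: +75 → 75 ≥ 30
Round 3 — Norton becomes insolvent.
No further insolvencies.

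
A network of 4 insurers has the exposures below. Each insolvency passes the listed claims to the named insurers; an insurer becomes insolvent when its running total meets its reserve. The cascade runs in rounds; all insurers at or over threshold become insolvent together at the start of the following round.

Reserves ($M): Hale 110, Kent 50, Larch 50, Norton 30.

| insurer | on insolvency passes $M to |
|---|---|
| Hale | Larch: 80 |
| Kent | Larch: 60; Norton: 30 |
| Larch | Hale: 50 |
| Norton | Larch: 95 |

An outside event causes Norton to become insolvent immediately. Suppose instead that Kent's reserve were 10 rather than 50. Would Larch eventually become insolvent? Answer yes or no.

With Kent's reserve at 10:
Round 1 — Norton becomes insolvent (initial).
  Larch: +95 → 95 ≥ 50
Round 2 — Larch becomes insolvent.
  Hale: +50 → 50 < 110
No further insolvencies.

yes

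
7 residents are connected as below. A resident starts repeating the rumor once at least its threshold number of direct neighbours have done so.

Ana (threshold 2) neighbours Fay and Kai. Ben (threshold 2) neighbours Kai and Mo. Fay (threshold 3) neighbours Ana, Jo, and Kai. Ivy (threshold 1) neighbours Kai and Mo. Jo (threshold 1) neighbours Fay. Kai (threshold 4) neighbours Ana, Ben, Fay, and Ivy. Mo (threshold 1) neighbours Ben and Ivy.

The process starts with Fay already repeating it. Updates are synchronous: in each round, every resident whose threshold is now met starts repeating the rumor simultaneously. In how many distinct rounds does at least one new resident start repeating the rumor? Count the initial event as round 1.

2

Round 1 — Fay starts repeating the rumor (initial).
Round 2 — checking thresholds:
  Ana: 1 of 2 neighbours < 2, not yet.
  Jo: 1 of 1 neighbours ≥ 1, starts repeating the rumor.
  Kai: 1 of 4 neighbours < 4, not yet.
Round 3 — no new spreads; cascade stops.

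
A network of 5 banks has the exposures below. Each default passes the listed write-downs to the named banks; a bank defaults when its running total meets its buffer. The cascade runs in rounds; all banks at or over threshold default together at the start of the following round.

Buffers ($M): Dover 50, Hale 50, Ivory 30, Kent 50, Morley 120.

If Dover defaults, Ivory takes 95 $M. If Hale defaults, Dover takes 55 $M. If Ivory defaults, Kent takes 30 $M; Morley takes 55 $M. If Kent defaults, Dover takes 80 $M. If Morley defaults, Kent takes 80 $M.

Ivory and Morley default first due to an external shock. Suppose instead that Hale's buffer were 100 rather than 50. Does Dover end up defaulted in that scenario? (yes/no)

yes

With Hale's buffer at 100:
Round 1 — Ivory, Morley default (initial).
  Kent: +30+80 → 110 ≥ 50
Round 2 — Kent defaults.
  Dover: +80 → 80 ≥ 50
Round 3 — Dover defaults.
No further defaults.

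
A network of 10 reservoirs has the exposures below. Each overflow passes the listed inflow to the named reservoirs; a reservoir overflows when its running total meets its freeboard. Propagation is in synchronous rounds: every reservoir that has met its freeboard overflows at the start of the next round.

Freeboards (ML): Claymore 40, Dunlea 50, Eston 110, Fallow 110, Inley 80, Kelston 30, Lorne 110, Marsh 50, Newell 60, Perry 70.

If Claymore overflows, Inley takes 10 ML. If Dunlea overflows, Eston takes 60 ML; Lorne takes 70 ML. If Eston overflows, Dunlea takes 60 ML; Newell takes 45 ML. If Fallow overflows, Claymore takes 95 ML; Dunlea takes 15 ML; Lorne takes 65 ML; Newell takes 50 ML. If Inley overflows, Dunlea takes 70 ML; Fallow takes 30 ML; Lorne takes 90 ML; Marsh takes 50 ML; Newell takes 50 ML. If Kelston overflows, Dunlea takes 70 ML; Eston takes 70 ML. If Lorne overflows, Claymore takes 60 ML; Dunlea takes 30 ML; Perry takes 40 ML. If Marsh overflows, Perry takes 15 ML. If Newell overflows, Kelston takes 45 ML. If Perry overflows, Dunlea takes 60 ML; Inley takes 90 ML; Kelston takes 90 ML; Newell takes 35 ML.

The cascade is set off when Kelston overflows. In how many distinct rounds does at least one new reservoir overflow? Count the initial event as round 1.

3

Round 1 — Kelston overflows (initial).
  Dunlea: +70 → 70 ≥ 50
  Eston: +70 → 70 < 110
Round 2 — Dunlea overflows.
  Eston: +60 → 130 ≥ 110
  Lorne: +70 → 70 < 110
Round 3 — Eston overflows.
  Newell: +45 → 45 < 60
No further overflows.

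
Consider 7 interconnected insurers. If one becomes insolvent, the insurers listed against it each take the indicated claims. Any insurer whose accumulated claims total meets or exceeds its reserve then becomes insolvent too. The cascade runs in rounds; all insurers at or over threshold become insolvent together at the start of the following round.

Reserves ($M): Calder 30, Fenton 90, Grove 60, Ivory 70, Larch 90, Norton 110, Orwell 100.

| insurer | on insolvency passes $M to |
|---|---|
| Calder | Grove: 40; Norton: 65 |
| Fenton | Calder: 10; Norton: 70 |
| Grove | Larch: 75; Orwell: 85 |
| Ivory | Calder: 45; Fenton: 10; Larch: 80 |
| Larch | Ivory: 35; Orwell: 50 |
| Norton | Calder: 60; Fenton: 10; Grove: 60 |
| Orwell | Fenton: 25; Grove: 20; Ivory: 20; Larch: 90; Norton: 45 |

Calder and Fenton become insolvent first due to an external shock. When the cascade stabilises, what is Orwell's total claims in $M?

Round 1 — Calder, Fenton become insolvent (initial).
  Grove: +40 → 40 < 60
  Norton: +65+70 → 135 ≥ 110
Round 2 — Norton becomes insolvent.
  Grove: +60 → 100 ≥ 60
Round 3 — Grove becomes insolvent.
  Larch: +75 → 75 < 90
  Orwell: +85 → 85 < 100
No further insolvencies.

85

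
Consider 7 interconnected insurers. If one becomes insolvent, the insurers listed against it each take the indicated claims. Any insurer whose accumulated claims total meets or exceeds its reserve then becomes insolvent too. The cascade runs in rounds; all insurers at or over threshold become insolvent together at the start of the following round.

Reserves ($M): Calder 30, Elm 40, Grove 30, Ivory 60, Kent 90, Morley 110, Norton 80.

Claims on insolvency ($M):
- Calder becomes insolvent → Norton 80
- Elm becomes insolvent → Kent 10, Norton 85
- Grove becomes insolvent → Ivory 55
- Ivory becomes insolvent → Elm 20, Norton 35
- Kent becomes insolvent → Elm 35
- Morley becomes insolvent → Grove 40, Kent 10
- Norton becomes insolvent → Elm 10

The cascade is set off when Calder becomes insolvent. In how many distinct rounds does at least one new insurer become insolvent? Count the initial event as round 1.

2

Round 1 — Calder becomes insolvent (initial).
  Norton: +80 → 80 ≥ 80
Round 2 — Norton becomes insolvent.
  Elm: +10 → 10 < 40
No further insolvencies.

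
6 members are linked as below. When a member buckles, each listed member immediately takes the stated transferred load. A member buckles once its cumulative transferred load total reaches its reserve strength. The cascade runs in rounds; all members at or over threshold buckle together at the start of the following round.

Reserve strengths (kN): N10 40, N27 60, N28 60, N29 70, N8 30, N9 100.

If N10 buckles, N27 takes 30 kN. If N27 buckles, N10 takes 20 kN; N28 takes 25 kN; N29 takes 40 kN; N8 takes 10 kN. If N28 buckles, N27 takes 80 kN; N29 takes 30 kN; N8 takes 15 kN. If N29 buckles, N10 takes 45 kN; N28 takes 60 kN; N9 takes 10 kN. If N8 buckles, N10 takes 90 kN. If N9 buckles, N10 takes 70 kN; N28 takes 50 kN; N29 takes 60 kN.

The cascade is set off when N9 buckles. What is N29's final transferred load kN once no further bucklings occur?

Round 1 — N9 buckles (initial).
  N10: +70 → 70 ≥ 40
  N28: +50 → 50 < 60
  N29: +60 → 60 < 70
Round 2 — N10 buckles.
  N27: +30 → 30 < 60
No further bucklings.

60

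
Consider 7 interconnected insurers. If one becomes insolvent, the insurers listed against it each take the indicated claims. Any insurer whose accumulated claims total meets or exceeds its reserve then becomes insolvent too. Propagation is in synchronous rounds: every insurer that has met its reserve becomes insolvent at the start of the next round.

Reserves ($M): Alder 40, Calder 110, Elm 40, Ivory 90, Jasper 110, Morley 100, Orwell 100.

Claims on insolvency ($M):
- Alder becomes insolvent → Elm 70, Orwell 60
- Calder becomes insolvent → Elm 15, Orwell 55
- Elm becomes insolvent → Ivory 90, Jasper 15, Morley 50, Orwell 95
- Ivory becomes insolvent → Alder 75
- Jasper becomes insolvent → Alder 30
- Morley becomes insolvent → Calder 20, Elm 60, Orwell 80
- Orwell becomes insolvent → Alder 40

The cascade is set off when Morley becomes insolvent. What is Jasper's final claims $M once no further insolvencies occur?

Round 1 — Morley becomes insolvent (initial).
  Calder: +20 → 20 < 110
  Elm: +60 → 60 ≥ 40
  Orwell: +80 → 80 < 100
Round 2 — Elm becomes insolvent.
  Ivory: +90 → 90 ≥ 90
  Jasper: +15 → 15 < 110
  Orwell: +95 → 175 ≥ 100
Round 3 — Ivory, Orwell become insolvent.
  Alder: +75+40 → 115 ≥ 40
Round 4 — Alder becomes insolvent.
No further insolvencies.

15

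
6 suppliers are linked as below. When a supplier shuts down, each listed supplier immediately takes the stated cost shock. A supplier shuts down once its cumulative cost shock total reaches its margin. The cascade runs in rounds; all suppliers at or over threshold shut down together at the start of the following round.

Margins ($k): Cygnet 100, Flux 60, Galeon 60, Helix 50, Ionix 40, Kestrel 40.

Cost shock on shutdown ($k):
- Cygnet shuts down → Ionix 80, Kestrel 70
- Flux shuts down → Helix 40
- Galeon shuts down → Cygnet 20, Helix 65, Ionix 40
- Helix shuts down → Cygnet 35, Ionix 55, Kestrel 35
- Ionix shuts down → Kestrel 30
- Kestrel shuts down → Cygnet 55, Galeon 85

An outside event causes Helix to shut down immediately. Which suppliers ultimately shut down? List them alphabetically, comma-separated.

Round 1 — Helix shuts down (initial).
  Cygnet: +35 → 35 < 100
  Ionix: +55 → 55 ≥ 40
  Kestrel: +35 → 35 < 40
Round 2 — Ionix shuts down.
  Kestrel: +30 → 65 ≥ 40
Round 3 — Kestrel shuts down.
  Cygnet: +55 → 90 < 100
  Galeon: +85 → 85 ≥ 60
Round 4 — Galeon shuts down.
  Cygnet: +20 → 110 ≥ 100
Round 5 — Cygnet shuts down.
No further shutdowns.

Cygnet, Galeon, Helix, Ionix, Kestrel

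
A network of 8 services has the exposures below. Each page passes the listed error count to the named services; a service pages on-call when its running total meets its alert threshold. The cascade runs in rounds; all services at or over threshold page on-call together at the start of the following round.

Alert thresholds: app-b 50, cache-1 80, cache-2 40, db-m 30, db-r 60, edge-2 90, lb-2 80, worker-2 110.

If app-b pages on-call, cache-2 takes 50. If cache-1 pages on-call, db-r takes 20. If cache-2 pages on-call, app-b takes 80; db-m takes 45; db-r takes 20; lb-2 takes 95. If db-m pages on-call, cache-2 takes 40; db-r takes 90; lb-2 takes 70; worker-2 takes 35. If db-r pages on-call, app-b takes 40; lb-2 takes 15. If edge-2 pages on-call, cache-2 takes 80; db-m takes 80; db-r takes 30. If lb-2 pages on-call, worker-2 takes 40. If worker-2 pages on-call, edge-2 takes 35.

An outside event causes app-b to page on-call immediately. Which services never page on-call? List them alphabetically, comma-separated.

Round 1 — app-b pages on-call (initial).
  cache-2: +50 → 50 ≥ 40
Round 2 — cache-2 pages on-call.
  db-m: +45 → 45 ≥ 30
  db-r: +20 → 20 < 60
  lb-2: +95 → 95 ≥ 80
Round 3 — db-m, lb-2 page on-call.
  db-r: +90 → 110 ≥ 60
  worker-2: +35+40 → 75 < 110
Round 4 — db-r pages on-call.
No further pages.

cache-1, edge-2, worker-2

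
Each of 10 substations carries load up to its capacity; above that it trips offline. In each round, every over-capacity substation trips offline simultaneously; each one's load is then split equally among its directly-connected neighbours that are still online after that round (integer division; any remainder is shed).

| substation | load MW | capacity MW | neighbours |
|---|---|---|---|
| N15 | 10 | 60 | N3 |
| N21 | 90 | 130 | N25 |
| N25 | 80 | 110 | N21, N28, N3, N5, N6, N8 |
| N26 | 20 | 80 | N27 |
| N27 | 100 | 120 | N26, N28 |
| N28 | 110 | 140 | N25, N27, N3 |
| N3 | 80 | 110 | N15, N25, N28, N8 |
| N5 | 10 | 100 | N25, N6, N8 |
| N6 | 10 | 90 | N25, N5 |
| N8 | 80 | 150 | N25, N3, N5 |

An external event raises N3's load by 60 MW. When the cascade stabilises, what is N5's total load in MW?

38

Round 1 — N3 at 140 > 110. N3 trips offline.
  N3 sheds 140 MW to N15, N25, N28, N8: 35 each.
    N15: 10+35 = 45 ≤ 60
    N25: 80+35 = 115 > 110
    N28: 110+35 = 145 > 140
    N8: 80+35 = 115 ≤ 150
Round 2 — N25, N28 trip offline.
  N25 sheds 115 MW to N21, N5, N6, N8: 28 each (3 lost).
    N21: 90+28 = 118 ≤ 130
    N5: 10+28 = 38 ≤ 100
    N6: 10+28 = 38 ≤ 90
    N8: 115+28 = 143 ≤ 150
  N28 sheds 145 MW to N27: 145 each.
    N27: 100+145 = 245 > 120
Round 3 — N27 trips offline.
  N27 sheds 245 MW to N26: 245 each.
    N26: 20+245 = 265 > 80
Round 4 — N26 trips offline.
  N26 sheds 265 MW: no online neighbours, lost.
No further trips.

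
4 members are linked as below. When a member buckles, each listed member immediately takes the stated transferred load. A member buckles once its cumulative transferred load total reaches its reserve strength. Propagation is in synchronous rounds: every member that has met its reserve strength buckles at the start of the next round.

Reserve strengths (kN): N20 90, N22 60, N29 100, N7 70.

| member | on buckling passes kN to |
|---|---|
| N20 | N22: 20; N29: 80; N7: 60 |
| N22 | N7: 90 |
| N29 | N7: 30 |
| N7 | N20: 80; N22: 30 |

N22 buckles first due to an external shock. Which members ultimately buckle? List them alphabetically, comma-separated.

Round 1 — N22 buckles (initial).
  N7: +90 → 90 ≥ 70
Round 2 — N7 buckles.
  N20: +80 → 80 < 90
No further bucklings.

N22, N7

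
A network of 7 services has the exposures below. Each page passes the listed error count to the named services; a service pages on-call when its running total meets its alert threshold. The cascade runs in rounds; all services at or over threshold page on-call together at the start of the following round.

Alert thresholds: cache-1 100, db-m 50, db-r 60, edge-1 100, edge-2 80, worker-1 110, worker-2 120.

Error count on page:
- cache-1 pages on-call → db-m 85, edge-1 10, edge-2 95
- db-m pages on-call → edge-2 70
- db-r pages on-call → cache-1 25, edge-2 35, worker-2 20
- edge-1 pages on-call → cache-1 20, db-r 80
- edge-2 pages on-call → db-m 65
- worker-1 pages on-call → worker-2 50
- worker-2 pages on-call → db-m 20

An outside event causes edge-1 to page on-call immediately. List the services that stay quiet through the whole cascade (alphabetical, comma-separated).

cache-1, db-m, edge-2, worker-1, worker-2

Round 1 — edge-1 pages on-call (initial).
  cache-1: +20 → 20 < 100
  db-r: +80 → 80 ≥ 60
Round 2 — db-r pages on-call.
  cache-1: +25 → 45 < 100
  edge-2: +35 → 35 < 80
  worker-2: +20 → 20 < 120
No further pages.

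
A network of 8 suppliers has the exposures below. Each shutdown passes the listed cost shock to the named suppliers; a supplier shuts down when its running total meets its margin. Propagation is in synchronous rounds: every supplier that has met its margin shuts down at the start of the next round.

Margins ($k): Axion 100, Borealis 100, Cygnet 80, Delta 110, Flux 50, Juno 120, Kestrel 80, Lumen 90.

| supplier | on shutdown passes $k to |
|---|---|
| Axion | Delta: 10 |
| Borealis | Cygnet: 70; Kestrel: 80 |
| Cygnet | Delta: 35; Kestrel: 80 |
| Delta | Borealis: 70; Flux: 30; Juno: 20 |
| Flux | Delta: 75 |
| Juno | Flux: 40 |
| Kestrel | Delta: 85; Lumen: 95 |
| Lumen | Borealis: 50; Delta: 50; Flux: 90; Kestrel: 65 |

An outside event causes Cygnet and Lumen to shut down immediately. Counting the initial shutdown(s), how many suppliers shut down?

Round 1 — Cygnet, Lumen shut down (initial).
  Borealis: +50 → 50 < 100
  Delta: +35+50 → 85 < 110
  Flux: +90 → 90 ≥ 50
  Kestrel: +80+65 → 145 ≥ 80
Round 2 — Flux, Kestrel shut down.
  Delta: +75+85 → 245 ≥ 110
Round 3 — Delta shuts down.
  Borealis: +70 → 120 ≥ 100
  Juno: +20 → 20 < 120
Round 4 — Borealis shuts down.
No further shutdowns.

6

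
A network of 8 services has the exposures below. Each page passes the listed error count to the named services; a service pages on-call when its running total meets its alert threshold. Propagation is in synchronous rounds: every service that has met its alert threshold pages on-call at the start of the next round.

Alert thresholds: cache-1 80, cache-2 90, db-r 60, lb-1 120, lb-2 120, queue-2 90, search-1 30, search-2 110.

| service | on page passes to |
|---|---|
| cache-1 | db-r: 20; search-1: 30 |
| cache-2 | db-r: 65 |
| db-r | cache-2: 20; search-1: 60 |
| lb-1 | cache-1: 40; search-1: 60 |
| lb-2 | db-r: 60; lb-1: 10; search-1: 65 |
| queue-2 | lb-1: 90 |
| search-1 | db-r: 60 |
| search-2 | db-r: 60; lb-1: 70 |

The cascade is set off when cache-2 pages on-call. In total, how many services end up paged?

Round 1 — cache-2 pages on-call (initial).
  db-r: +65 → 65 ≥ 60
Round 2 — db-r pages on-call.
  search-1: +60 → 60 ≥ 30
Round 3 — search-1 pages on-call.
No further pages.

3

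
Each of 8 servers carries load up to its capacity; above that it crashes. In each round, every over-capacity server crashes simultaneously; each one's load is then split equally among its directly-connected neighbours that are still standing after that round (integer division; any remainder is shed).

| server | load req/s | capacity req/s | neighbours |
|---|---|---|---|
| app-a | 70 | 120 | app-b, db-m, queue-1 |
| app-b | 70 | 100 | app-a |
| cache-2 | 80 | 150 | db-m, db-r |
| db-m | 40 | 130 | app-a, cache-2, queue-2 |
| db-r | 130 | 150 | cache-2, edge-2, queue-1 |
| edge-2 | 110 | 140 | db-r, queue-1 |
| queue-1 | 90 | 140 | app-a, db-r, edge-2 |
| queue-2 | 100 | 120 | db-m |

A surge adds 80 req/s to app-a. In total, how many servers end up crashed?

Round 1 — app-a at 150 > 120. app-a crashes.
  app-a sheds 150 req/s to app-b, db-m, queue-1: 50 each.
    app-b: 70+50 = 120 > 100
    db-m: 40+50 = 90 ≤ 130
    queue-1: 90+50 = 140 ≤ 140
Round 2 — app-b crashes.
  app-b sheds 120 req/s: no online neighbours, lost.
No further crashes.

2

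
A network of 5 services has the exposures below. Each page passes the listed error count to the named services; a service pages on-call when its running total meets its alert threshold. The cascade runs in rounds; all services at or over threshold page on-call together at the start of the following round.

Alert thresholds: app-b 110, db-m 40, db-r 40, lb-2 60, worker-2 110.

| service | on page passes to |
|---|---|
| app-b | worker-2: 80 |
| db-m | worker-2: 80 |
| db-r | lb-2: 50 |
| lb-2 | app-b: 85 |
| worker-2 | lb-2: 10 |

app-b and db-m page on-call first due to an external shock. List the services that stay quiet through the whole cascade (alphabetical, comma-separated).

db-r, lb-2

Round 1 — app-b, db-m page on-call (initial).
  worker-2: +80+80 → 160 ≥ 110
Round 2 — worker-2 pages on-call.
  lb-2: +10 → 10 < 60
No further pages.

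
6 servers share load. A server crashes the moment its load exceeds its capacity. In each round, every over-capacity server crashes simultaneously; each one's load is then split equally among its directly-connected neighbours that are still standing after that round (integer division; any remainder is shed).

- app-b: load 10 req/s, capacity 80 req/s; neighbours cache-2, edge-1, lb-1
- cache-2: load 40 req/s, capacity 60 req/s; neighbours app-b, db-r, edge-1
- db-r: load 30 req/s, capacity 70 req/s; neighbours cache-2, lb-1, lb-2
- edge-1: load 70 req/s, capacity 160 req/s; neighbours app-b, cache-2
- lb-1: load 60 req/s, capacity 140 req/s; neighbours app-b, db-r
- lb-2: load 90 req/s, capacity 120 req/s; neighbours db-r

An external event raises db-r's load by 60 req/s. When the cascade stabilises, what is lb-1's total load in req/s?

Round 1 — db-r at 90 > 70. db-r crashes.
  db-r sheds 90 req/s to cache-2, lb-1, lb-2: 30 each.
    cache-2: 40+30 = 70 > 60
    lb-1: 60+30 = 90 ≤ 140
    lb-2: 90+30 = 120 ≤ 120
Round 2 — cache-2 crashes.
  cache-2 sheds 70 req/s to app-b, edge-1: 35 each.
    app-b: 10+35 = 45 ≤ 80
    edge-1: 70+35 = 105 ≤ 160
No further crashes.

90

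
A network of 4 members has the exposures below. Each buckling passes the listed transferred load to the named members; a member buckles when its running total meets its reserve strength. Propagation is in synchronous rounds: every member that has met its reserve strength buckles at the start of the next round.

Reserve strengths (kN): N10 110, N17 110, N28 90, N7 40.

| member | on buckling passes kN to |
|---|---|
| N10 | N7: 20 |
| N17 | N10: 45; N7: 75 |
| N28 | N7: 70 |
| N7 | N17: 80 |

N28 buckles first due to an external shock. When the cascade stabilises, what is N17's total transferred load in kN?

80

Round 1 — N28 buckles (initial).
  N7: +70 → 70 ≥ 40
Round 2 — N7 buckles.
  N17: +80 → 80 < 110
No further bucklings.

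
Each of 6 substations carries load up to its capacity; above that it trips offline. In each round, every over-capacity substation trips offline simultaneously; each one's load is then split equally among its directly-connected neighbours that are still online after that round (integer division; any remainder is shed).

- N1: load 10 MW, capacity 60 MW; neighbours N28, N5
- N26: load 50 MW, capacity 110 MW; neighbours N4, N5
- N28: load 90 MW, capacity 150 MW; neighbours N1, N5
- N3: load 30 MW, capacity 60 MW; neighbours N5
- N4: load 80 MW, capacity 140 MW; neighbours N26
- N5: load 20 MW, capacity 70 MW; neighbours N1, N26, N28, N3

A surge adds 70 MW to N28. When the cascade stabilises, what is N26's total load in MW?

Round 1 — N28 at 160 > 150. N28 trips offline.
  N28 sheds 160 MW to N1, N5: 80 each.
    N1: 10+80 = 90 > 60
    N5: 20+80 = 100 > 70
Round 2 — N1, N5 trip offline.
  N1 sheds 90 MW: no online neighbours, lost.
  N5 sheds 100 MW to N26, N3: 50 each.
    N26: 50+50 = 100 ≤ 110
    N3: 30+50 = 80 > 60
Round 3 — N3 trips offline.
  N3 sheds 80 MW: no online neighbours, lost.
No further trips.

100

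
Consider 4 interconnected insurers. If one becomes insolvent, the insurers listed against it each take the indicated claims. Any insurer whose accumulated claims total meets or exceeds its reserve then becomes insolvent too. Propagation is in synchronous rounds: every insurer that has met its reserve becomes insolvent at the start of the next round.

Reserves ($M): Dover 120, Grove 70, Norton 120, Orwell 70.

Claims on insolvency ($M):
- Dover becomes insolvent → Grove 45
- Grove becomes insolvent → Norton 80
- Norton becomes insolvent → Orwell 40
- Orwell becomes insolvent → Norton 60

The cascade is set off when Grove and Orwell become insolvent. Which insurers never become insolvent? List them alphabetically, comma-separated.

Dover

Round 1 — Grove, Orwell become insolvent (initial).
  Norton: +80+60 → 140 ≥ 120
Round 2 — Norton becomes insolvent.
No further insolvencies.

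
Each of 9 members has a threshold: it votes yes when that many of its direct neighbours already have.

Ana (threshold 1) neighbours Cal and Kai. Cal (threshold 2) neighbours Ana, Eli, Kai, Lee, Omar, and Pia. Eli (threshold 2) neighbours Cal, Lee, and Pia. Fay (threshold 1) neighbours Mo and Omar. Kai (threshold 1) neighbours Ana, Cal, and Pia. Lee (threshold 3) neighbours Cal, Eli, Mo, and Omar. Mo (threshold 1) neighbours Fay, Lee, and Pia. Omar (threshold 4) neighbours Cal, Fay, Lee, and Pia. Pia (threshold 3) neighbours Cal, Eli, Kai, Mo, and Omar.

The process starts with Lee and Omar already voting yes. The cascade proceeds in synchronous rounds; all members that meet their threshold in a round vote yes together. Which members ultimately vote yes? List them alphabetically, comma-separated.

Ana, Cal, Eli, Fay, Kai, Lee, Mo, Omar, Pia

Round 1 — Lee, Omar vote yes (initial).
Round 2 — checking thresholds:
  Cal: 2 of 6 neighbours ≥ 2, votes yes.
  Eli: 1 of 3 neighbours < 2, not yet.
  Fay: 1 of 2 neighbours ≥ 1, votes yes.
  Mo: 1 of 3 neighbours ≥ 1, votes yes.
  Pia: 1 of 5 neighbours < 3, not yet.
Round 3 — checking thresholds:
  Ana: 1 of 2 neighbours ≥ 1, votes yes.
  Eli: 2 of 3 neighbours ≥ 2, votes yes.
  Kai: 1 of 3 neighbours ≥ 1, votes yes.
  Pia: 3 of 5 neighbours ≥ 3, votes yes.
Round 4 — no new yes votes; cascade stops.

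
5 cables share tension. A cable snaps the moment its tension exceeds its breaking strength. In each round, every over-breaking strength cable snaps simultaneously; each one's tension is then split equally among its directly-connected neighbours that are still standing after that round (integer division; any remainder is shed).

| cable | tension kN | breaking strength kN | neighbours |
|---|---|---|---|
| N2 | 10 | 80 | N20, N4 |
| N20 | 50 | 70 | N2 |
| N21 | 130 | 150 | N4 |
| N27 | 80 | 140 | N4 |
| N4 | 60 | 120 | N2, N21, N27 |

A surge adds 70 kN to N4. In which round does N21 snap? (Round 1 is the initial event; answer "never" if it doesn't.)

2

Round 1 — N4 at 130 > 120. N4 snaps.
  N4 sheds 130 kN to N2, N21, N27: 43 each (1 lost).
    N2: 10+43 = 53 ≤ 80
    N21: 130+43 = 173 > 150
    N27: 80+43 = 123 ≤ 140
Round 2 — N21 snaps.
  N21 sheds 173 kN: no online neighbours, lost.
No further breaks.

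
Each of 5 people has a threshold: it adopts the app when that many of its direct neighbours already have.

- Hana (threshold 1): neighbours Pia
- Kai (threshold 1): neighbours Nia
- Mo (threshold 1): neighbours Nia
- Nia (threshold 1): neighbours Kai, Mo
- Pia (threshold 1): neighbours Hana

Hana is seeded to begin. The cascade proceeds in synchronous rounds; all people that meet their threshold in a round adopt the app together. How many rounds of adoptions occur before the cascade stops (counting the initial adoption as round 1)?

2

Round 1 — Hana adopts the app (initial).
Round 2 — checking thresholds:
  Pia: 1 of 1 neighbours ≥ 1, adopts the app.
Round 3 — no new adoptions; cascade stops.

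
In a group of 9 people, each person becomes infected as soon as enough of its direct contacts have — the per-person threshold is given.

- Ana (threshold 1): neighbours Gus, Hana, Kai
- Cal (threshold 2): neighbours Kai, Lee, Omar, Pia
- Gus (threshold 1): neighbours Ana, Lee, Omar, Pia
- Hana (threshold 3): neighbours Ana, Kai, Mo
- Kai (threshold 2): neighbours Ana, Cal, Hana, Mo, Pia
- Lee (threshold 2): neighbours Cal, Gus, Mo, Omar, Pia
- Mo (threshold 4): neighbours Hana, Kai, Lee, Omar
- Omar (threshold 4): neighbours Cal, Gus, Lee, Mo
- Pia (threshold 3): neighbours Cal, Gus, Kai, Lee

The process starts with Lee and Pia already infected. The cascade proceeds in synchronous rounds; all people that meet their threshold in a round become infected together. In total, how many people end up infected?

Round 1 — Lee, Pia become infected (initial).
Round 2 — checking thresholds:
  Cal: 2 of 4 neighbours ≥ 2, becomes infected.
  Gus: 2 of 4 neighbours ≥ 1, becomes infected.
  Kai: 1 of 5 neighbours < 2, below threshold.
  Mo: 1 of 4 neighbours < 4, below threshold.
  Omar: 1 of 4 neighbours < 4, below threshold.
Round 3 — checking thresholds:
  Ana: 1 of 3 neighbours ≥ 1, becomes infected.
  Kai: 2 of 5 neighbours ≥ 2, becomes infected.
  Mo: 1 of 4 neighbours < 4, below threshold.
  Omar: 3 of 4 neighbours < 4, below threshold.
Round 4 — no new infections; cascade stops.

6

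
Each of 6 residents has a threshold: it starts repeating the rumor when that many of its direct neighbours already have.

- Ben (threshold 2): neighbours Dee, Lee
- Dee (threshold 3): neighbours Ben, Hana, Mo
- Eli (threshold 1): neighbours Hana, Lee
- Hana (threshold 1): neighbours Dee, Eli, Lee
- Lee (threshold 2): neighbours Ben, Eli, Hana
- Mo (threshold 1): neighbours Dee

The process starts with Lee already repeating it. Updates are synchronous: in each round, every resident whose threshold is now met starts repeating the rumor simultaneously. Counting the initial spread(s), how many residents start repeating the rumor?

Round 1 — Lee starts repeating the rumor (initial).
Round 2 — checking thresholds:
  Ben: 1 of 2 neighbours < 2, not yet.
  Eli: 1 of 2 neighbours ≥ 1, starts repeating the rumor.
  Hana: 1 of 3 neighbours ≥ 1, starts repeating the rumor.
Round 3 — no new spreads; cascade stops.

3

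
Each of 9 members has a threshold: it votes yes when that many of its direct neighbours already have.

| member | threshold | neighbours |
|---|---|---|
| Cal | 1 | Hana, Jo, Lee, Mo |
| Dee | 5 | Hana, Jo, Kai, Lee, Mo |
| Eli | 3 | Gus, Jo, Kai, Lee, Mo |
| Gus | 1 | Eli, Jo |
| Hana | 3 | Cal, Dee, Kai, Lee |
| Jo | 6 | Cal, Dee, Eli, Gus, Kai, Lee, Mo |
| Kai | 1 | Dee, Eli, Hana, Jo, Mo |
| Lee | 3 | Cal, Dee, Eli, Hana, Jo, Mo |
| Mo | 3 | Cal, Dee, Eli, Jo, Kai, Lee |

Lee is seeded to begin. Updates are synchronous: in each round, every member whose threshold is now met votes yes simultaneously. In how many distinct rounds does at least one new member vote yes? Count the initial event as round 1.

Round 1 — Lee votes yes (initial).
Round 2 — checking thresholds:
  Cal: 1 of 4 neighbours ≥ 1, votes yes.
  Dee: 1 of 5 neighbours < 5, below threshold.
  Eli: 1 of 5 neighbours < 3, below threshold.
  Hana: 1 of 4 neighbours < 3, below threshold.
  Jo: 1 of 7 neighbours < 6, below threshold.
  Mo: 1 of 6 neighbours < 3, below threshold.
Round 3 — no new yes votes; cascade stops.

2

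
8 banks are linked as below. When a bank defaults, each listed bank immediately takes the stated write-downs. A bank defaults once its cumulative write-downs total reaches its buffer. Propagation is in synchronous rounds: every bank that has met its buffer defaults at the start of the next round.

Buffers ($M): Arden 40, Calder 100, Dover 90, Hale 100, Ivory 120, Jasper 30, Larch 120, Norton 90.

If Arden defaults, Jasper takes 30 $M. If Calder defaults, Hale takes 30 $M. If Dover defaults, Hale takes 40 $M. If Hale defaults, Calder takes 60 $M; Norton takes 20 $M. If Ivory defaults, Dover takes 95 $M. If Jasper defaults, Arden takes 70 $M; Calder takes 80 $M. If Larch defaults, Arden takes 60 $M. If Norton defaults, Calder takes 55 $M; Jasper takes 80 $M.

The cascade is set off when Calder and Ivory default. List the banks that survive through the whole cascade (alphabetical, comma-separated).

Arden, Hale, Jasper, Larch, Norton

Round 1 — Calder, Ivory default (initial).
  Dover: +95 → 95 ≥ 90
  Hale: +30 → 30 < 100
Round 2 — Dover defaults.
  Hale: +40 → 70 < 100
No further defaults.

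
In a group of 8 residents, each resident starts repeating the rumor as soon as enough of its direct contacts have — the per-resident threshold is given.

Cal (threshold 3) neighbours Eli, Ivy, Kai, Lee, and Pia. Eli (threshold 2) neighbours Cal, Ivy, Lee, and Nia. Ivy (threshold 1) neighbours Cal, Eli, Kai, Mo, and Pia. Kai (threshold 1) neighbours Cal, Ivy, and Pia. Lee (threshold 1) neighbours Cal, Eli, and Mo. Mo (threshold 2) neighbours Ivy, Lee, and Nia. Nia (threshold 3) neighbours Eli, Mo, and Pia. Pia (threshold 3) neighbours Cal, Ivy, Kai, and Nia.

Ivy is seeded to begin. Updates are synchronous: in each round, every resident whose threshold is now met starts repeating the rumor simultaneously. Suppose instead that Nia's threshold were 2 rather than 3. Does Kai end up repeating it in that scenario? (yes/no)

With Nia's threshold at 2:
Round 1 — Ivy starts repeating the rumor (initial).
Round 2 — checking thresholds:
  Cal: 1 of 5 neighbours < 3, holds.
  Eli: 1 of 4 neighbours < 2, holds.
  Kai: 1 of 3 neighbours ≥ 1, starts repeating the rumor.
  Mo: 1 of 3 neighbours < 2, holds.
  Pia: 1 of 4 neighbours < 3, holds.
Round 3 — no new spreads; cascade stops.

yes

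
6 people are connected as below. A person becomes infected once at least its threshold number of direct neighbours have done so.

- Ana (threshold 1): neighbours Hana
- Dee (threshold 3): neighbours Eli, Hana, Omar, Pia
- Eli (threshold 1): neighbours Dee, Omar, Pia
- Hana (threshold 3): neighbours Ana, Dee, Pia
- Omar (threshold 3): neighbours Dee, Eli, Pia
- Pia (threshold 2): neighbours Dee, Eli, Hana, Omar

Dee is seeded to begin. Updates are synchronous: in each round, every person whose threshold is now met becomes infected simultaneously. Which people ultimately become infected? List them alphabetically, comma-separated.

Round 1 — Dee becomes infected (initial).
Round 2 — checking thresholds:
  Eli: 1 of 3 neighbours ≥ 1, becomes infected.
  Hana: 1 of 3 neighbours < 3, holds.
  Omar: 1 of 3 neighbours < 3, holds.
  Pia: 1 of 4 neighbours < 2, holds.
Round 3 — checking thresholds:
  Hana: 1 of 3 neighbours < 3, holds.
  Omar: 2 of 3 neighbours < 3, holds.
  Pia: 2 of 4 neighbours ≥ 2, becomes infected.
Round 4 — checking thresholds:
  Hana: 2 of 3 neighbours < 3, holds.
  Omar: 3 of 3 neighbours ≥ 3, becomes infected.
Round 5 — no new infections; cascade stops.

Dee, Eli, Omar, Pia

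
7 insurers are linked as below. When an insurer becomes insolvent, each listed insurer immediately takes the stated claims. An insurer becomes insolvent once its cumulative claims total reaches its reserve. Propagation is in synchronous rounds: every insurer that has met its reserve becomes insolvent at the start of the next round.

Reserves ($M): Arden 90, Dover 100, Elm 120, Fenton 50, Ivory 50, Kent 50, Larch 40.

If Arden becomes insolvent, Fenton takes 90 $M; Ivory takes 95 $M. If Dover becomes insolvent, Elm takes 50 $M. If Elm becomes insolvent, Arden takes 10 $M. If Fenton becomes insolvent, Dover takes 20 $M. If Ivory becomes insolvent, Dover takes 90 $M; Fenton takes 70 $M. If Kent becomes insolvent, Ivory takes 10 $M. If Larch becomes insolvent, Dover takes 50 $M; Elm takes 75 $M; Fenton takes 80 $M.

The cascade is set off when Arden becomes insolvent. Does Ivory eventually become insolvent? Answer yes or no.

Round 1 — Arden becomes insolvent (initial).
  Fenton: +90 → 90 ≥ 50
  Ivory: +95 → 95 ≥ 50
Round 2 — Fenton, Ivory become insolvent.
  Dover: +20+90 → 110 ≥ 100
Round 3 — Dover becomes insolvent.
  Elm: +50 → 50 < 120
No further insolvencies.

yes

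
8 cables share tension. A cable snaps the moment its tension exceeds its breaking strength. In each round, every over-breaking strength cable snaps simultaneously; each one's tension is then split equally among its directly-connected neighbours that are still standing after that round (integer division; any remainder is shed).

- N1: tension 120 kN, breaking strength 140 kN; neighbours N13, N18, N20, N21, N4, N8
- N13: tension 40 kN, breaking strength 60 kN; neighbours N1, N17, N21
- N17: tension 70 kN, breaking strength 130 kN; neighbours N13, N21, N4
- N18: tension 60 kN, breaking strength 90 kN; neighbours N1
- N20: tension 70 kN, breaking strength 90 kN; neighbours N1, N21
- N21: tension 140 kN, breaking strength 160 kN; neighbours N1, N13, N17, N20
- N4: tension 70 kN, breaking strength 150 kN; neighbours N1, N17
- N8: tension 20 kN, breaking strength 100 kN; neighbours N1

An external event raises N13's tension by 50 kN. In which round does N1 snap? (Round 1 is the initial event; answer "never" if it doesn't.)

Round 1 — N13 at 90 > 60. N13 snaps.
  N13 sheds 90 kN to N1, N17, N21: 30 each.
    N1: 120+30 = 150 > 140
    N17: 70+30 = 100 ≤ 130
    N21: 140+30 = 170 > 160
Round 2 — N1, N21 snap.
  N1 sheds 150 kN to N18, N20, N4, N8: 37 each (2 lost).
    N18: 60+37 = 97 > 90
    N20: 70+37 = 107 > 90
    N4: 70+37 = 107 ≤ 150
    N8: 20+37 = 57 ≤ 100
  N21 sheds 170 kN to N17, N20: 85 each.
    N17: 100+85 = 185 > 130
    N20: 107+85 = 192 > 90
Round 3 — N17, N18, N20 snap.
  N17 sheds 185 kN to N4: 185 each.
    N4: 107+185 = 292 > 150
  N18 sheds 97 kN: no online neighbours, lost.
  N20 sheds 192 kN: no online neighbours, lost.
Round 4 — N4 snaps.
  N4 sheds 292 kN: no online neighbours, lost.
No further breaks.

2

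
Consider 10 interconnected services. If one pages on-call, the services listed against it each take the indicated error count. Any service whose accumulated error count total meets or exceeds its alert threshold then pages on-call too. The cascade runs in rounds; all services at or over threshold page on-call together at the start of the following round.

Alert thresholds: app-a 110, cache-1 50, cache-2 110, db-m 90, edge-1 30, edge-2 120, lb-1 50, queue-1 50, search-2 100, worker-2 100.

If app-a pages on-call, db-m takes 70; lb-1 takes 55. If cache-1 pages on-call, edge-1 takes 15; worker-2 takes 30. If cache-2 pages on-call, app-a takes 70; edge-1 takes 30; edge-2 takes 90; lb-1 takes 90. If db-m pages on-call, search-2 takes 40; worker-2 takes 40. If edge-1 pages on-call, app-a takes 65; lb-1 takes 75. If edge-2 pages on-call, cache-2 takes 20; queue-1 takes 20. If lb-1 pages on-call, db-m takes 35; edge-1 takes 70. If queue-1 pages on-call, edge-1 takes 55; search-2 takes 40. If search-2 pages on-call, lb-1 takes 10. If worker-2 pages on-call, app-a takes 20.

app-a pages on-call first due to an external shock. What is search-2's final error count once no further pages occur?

40

Round 1 — app-a pages on-call (initial).
  db-m: +70 → 70 < 90
  lb-1: +55 → 55 ≥ 50
Round 2 — lb-1 pages on-call.
  db-m: +35 → 105 ≥ 90
  edge-1: +70 → 70 ≥ 30
Round 3 — db-m, edge-1 page on-call.
  search-2: +40 → 40 < 100
  worker-2: +40 → 40 < 100
No further pages.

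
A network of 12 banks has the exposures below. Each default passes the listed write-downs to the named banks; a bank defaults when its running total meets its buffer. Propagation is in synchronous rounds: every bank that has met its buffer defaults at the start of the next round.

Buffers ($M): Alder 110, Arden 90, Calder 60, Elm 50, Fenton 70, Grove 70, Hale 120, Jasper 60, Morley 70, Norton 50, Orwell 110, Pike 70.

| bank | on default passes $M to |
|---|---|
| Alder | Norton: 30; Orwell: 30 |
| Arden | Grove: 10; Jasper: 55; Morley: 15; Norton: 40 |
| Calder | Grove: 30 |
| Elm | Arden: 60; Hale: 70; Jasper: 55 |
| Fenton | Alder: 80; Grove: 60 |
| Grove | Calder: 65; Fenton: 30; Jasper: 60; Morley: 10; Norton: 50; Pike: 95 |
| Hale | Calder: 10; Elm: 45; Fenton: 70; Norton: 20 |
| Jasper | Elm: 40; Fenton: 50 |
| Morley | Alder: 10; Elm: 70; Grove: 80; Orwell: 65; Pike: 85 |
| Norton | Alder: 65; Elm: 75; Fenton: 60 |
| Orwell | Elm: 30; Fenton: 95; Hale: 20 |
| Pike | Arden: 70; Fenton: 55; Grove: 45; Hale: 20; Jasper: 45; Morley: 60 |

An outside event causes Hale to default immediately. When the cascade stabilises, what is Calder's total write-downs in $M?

Round 1 — Hale defaults (initial).
  Calder: +10 → 10 < 60
  Elm: +45 → 45 < 50
  Fenton: +70 → 70 ≥ 70
  Norton: +20 → 20 < 50
Round 2 — Fenton defaults.
  Alder: +80 → 80 < 110
  Grove: +60 → 60 < 70
No further defaults.

10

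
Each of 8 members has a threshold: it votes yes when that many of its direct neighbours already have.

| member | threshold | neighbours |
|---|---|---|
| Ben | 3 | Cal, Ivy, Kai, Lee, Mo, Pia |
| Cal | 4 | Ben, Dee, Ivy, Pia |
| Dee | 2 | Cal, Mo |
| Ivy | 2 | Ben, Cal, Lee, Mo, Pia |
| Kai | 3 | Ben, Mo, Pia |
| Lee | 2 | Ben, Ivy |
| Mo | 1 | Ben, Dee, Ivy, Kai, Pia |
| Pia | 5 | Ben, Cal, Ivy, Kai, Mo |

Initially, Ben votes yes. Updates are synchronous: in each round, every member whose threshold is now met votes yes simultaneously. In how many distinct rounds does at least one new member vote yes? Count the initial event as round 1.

4

Round 1 — Ben votes yes (initial).
Round 2 — checking thresholds:
  Cal: 1 of 4 neighbours < 4, not yet.
  Ivy: 1 of 5 neighbours < 2, not yet.
  Kai: 1 of 3 neighbours < 3, not yet.
  Lee: 1 of 2 neighbours < 2, not yet.
  Mo: 1 of 5 neighbours ≥ 1, votes yes.
  Pia: 1 of 5 neighbours < 5, not yet.
Round 3 — checking thresholds:
  Cal: 1 of 4 neighbours < 4, not yet.
  Dee: 1 of 2 neighbours < 2, not yet.
  Ivy: 2 of 5 neighbours ≥ 2, votes yes.
  Kai: 2 of 3 neighbours < 3, not yet.
  Lee: 1 of 2 neighbours < 2, not yet.
  Pia: 2 of 5 neighbours < 5, not yet.
Round 4 — checking thresholds:
  Cal: 2 of 4 neighbours < 4, not yet.
  Dee: 1 of 2 neighbours < 2, not yet.
  Kai: 2 of 3 neighbours < 3, not yet.
  Lee: 2 of 2 neighbours ≥ 2, votes yes.
  Pia: 3 of 5 neighbours < 5, not yet.
Round 5 — no new yes votes; cascade stops.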